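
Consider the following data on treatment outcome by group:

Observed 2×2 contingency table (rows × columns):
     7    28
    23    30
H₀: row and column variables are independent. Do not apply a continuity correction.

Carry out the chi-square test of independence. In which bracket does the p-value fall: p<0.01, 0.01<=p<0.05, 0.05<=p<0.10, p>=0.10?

Row totals [35, 53], col totals [30, 58], n=88
χ² = (7−11.93)²/11.93 + (28−23.07)²/23.07 + (23−18.07)²/18.07 + (30−34.93)²/34.93 = 5.1353
df = 1
p-value (upper-tail) = 0.02344
→ bracket: 0.01<=p<0.05

p-value bracket: 0.01<=p<0.05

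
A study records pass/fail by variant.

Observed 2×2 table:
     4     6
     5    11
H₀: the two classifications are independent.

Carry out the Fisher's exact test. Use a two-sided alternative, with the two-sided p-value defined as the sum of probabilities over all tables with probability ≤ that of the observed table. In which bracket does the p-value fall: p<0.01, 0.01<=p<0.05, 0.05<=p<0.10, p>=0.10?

p-value bracket: p>=0.10

Margins: r₁=10, r₂=16, c₁=9, c₂=17, n=26
p_obs = C(10,4)·C(16,5)/C(26,9); sum pmf over tables with pmf ≤ p_obs
p-value (two-sided) = 0.69245
→ bracket: p>=0.10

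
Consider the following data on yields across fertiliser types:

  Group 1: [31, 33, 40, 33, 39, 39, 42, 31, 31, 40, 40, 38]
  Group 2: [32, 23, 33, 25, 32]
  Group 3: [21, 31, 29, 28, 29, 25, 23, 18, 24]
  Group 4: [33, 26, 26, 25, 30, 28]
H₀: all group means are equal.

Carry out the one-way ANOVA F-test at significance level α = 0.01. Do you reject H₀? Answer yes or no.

Group means [36.42, 29.00, 25.33, 28.00], grand mean 30.562
SSB = Σnᵢ(x̄ᵢ−x̄)² = 708.958; SSW = ΣΣ(x−x̄ᵢ)² = 474.917
MSB = 708.958/3 = 236.3194; MSW = 474.917/28 = 16.9613
F = MSB/MSW = 13.9329
df = (3, 28)
p-value (upper-tail) = 0.00001
At α=0.01: p < α → reject H₀

reject H₀: yes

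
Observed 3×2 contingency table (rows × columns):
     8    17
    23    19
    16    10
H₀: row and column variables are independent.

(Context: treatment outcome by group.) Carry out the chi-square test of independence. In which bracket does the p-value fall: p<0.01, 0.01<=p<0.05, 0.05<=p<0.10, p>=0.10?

p-value bracket: 0.05<=p<0.10

Row totals [25, 42, 26], col totals [47, 46], n=93
χ² = (8−12.63)²/12.63 + (17−12.37)²/12.37 + (23−21.23)²/21.23 + (19−20.77)²/20.77 + (16−13.14)²/13.14 + (10−12.86)²/12.86 = 4.9954
df = 2
p-value (upper-tail) = 0.08227
→ bracket: 0.05<=p<0.10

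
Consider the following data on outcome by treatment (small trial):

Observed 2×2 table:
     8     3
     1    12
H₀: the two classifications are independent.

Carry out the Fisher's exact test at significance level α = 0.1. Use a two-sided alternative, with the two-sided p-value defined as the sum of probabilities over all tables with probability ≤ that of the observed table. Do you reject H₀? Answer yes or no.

reject H₀: yes

Margins: r₁=11, r₂=13, c₁=9, c₂=15, n=24
p_obs = C(11,8)·C(13,1)/C(24,9); sum pmf over tables with pmf ≤ p_obs
p-value (two-sided) = 0.00223
At α=0.1: p < α → reject H₀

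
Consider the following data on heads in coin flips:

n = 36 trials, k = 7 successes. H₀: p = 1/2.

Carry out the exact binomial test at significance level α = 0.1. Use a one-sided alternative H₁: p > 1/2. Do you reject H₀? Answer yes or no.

reject H₀: no

Exact binomial: n=36, k=7, p₀=1/2=0.5000
P(X≥7) from Σ C(n,i)·p₀^i·(1−p₀)^(n−i)
p-value (one-sided, H₁ greater) = 0.99997
At α=0.1: p ≥ α → fail to reject H₀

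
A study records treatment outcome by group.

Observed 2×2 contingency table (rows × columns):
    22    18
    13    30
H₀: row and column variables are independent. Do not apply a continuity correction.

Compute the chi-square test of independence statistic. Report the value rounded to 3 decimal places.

Row totals [40, 43], col totals [35, 48], n=83
χ² = (22−16.87)²/16.87 + (18−23.13)²/23.13 + (13−18.13)²/18.13 + (30−24.87)²/24.87 = 5.2127
df = 1

test statistic = 5.213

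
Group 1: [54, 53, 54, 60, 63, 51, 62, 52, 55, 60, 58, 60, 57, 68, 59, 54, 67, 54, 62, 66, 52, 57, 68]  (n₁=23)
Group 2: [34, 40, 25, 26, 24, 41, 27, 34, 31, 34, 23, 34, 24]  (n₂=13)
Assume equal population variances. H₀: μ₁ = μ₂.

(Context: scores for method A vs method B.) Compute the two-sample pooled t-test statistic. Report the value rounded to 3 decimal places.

test statistic = 14.289

x̄₁=58.522, s₁=5.350, n₁=23
x̄₂=30.538, s₂=6.146, n₂=13
s_p² = [22·5.350² + 12·6.146²]/34 = 31.8521
SE = √(s_p²·(1/23+1/13)) = 1.9583
t = (58.522−30.538)/1.9583 = 14.2894
df = 34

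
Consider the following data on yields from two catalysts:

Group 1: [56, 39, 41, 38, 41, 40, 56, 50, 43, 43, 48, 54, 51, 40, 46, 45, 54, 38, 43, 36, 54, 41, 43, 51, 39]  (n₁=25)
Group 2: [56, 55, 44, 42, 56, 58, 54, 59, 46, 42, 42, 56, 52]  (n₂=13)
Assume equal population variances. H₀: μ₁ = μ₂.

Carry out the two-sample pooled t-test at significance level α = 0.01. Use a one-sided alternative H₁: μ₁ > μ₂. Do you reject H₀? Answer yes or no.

x̄₁=45.200, s₁=6.311, n₁=25
x̄₂=50.923, s₂=6.652, n₂=13
s_p² = [24·6.311² + 12·6.652²]/36 = 41.3034
SE = √(s_p²·(1/25+1/13)) = 2.1976
t = (45.200−50.923)/2.1976 = -2.6043
df = 36
p-value (one-sided, H₁ greater) = 0.99335
At α=0.01: p ≥ α → fail to reject H₀

reject H₀: no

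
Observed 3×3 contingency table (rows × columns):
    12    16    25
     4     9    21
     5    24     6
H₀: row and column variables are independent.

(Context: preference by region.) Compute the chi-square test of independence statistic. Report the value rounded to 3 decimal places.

test statistic = 20.112

Row totals [53, 34, 35], col totals [21, 49, 52], n=122
χ² = (12−9.12)²/9.12 + (16−21.29)²/21.29 + (25−22.59)²/22.59 + (4−5.85)²/5.85 + (9−13.66)²/13.66 + (21−14.49)²/14.49 + (5−6.02)²/6.02 + (24−14.06)²/14.06 + (6−14.92)²/14.92 = 20.1117
df = 4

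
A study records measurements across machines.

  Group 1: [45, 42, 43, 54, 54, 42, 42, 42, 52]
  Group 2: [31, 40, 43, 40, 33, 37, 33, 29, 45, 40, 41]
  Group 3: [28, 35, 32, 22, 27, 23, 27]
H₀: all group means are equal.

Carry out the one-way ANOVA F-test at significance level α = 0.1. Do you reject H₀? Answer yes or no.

Group means [46.22, 37.45, 27.71], grand mean 37.852
SSB = Σnᵢ(x̄ᵢ−x̄)² = 1351.696; SSW = ΣΣ(x−x̄ᵢ)² = 637.711
MSB = 1351.696/2 = 675.8480; MSW = 637.711/24 = 26.5713
F = MSB/MSW = 25.4353
df = (2, 24)
p-value (upper-tail) = 0.00000
At α=0.1: p < α → reject H₀

reject H₀: yes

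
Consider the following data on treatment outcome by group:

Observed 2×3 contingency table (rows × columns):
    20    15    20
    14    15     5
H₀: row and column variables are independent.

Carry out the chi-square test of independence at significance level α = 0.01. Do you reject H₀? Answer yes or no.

reject H₀: no

Row totals [55, 34], col totals [34, 30, 25], n=89
χ² = (20−21.01)²/21.01 + (15−18.54)²/18.54 + (20−15.45)²/15.45 + (14−12.99)²/12.99 + (15−11.46)²/11.46 + (5−9.55)²/9.55 = 5.4047
df = 2
p-value (upper-tail) = 0.06705
At α=0.01: p ≥ α → fail to reject H₀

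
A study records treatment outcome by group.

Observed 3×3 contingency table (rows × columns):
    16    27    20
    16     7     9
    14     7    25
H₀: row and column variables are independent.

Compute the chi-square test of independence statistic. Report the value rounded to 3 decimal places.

test statistic = 16.426

Row totals [63, 32, 46], col totals [46, 41, 54], n=141
χ² = (16−20.55)²/20.55 + (27−18.32)²/18.32 + (20−24.13)²/24.13 + (16−10.44)²/10.44 + (7−9.30)²/9.30 + (9−12.26)²/12.26 + (14−15.01)²/15.01 + (7−13.38)²/13.38 + (25−17.62)²/17.62 = 16.4264
df = 4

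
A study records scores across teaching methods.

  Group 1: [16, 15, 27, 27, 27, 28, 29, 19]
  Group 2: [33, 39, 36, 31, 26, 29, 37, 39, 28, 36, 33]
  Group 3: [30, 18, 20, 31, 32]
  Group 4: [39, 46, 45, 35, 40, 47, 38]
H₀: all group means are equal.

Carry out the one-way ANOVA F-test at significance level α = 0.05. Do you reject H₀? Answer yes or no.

reject H₀: yes

Group means [23.50, 33.36, 26.20, 41.43], grand mean 31.484
SSB = Σnᵢ(x̄ᵢ−x̄)² = 1380.682; SSW = ΣΣ(x−x̄ᵢ)² = 737.060
MSB = 1380.682/3 = 460.2274; MSW = 737.060/27 = 27.2985
F = MSB/MSW = 16.8591
df = (3, 27)
p-value (upper-tail) = 0.00000
At α=0.05: p < α → reject H₀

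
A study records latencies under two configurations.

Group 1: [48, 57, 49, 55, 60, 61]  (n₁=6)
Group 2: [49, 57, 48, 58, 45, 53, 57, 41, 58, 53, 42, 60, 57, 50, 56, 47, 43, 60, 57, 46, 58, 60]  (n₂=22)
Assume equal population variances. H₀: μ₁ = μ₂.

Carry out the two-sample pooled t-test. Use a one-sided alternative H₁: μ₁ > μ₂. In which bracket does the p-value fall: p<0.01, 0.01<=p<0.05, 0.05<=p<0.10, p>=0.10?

p-value bracket: p>=0.10

x̄₁=55.000, s₁=5.477, n₁=6
x̄₂=52.500, s₂=6.375, n₂=22
s_p² = [5·5.477² + 21·6.375²]/26 = 38.5962
SE = √(s_p²·(1/6+1/22)) = 2.8613
t = (55.000−52.500)/2.8613 = 0.8737
df = 26
p-value (one-sided, H₁ greater) = 0.19513
→ bracket: p>=0.10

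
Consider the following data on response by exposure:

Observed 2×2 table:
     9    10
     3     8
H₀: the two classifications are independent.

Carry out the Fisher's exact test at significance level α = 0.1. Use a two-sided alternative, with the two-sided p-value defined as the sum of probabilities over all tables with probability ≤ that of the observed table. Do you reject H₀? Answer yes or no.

Margins: r₁=19, r₂=11, c₁=12, c₂=18, n=30
p_obs = C(19,9)·C(11,3)/C(30,12); sum pmf over tables with pmf ≤ p_obs
p-value (two-sided) = 0.44248
At α=0.1: p ≥ α → fail to reject H₀

reject H₀: no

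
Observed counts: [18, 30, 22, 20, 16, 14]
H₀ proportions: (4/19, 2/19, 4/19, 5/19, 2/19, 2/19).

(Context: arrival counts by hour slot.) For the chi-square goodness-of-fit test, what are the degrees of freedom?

df = k − 1 = 6 − 1 = 5

degrees of freedom = 5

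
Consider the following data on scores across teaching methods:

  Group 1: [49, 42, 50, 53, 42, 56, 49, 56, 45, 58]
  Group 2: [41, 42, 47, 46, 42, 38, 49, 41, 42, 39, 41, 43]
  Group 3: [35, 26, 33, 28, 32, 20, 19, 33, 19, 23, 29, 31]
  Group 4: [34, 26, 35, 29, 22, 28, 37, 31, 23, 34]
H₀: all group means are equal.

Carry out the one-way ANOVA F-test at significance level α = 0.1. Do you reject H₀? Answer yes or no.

Group means [50.00, 42.58, 27.33, 29.90], grand mean 37.227
SSB = Σnᵢ(x̄ᵢ−x̄)² = 3687.244; SSW = ΣΣ(x−x̄ᵢ)² = 1030.483
MSB = 3687.244/3 = 1229.0813; MSW = 1030.483/40 = 25.7621
F = MSB/MSW = 47.7089
df = (3, 40)
p-value (upper-tail) = 0.00000
At α=0.1: p < α → reject H₀

reject H₀: yes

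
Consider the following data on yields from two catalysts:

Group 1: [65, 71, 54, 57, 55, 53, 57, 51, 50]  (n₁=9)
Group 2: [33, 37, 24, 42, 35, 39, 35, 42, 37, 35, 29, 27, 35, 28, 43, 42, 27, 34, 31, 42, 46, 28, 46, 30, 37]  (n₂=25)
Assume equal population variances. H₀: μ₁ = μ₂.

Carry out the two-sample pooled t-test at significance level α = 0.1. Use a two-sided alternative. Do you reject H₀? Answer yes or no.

reject H₀: yes

x̄₁=57.000, s₁=6.837, n₁=9
x̄₂=35.360, s₂=6.311, n₂=25
s_p² = [8·6.837² + 24·6.311²]/32 = 41.5550
SE = √(s_p²·(1/9+1/25)) = 2.5059
t = (57.000−35.360)/2.5059 = 8.6357
df = 32
p-value (two-sided) = 0.00000
At α=0.1: p < α → reject H₀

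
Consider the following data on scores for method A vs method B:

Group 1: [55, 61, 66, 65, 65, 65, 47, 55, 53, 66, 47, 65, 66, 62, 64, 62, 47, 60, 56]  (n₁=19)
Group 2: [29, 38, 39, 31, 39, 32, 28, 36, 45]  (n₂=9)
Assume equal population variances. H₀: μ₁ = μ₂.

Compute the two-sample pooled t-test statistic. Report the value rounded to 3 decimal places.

test statistic = 9.164

x̄₁=59.316, s₁=6.856, n₁=19
x̄₂=35.222, s₂=5.608, n₂=9
s_p² = [18·6.856² + 8·5.608²]/26 = 42.2177
SE = √(s_p²·(1/19+1/9)) = 2.6292
t = (59.316−35.222)/2.6292 = 9.1637
df = 26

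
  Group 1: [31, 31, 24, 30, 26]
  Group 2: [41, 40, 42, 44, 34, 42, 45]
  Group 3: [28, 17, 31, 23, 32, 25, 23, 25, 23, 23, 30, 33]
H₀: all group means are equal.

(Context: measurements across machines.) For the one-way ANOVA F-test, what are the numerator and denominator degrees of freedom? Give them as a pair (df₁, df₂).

degrees of freedom = [2, 21]

k = 3 groups, N = 24 total
df = (k−1, N−k) = (3−1, 24−3) = (2, 21)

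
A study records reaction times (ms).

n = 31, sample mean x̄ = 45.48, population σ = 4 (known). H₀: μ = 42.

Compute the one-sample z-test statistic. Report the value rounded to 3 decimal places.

SE = σ/√n = 4/√31 = 0.7184
z = (x̄−μ₀)/SE = (45.48−42)/0.7184 = 4.8440

test statistic = 4.844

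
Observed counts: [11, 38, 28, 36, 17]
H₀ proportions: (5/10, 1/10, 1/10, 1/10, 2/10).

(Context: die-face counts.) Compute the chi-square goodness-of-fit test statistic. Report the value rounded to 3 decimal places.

n = 130; E_i = n·p_i = [65.00, 13.00, 13.00, 13.00, 26.00]
χ² = (11−65.00)²/65.00 + (38−13.00)²/13.00 + (28−13.00)²/13.00 + (36−13.00)²/13.00 + (17−26.00)²/26.00 = 154.0538
df = 4

test statistic = 154.054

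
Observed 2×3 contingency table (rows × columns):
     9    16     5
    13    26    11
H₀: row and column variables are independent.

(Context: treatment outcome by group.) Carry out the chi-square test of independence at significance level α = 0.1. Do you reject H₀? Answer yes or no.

reject H₀: no

Row totals [30, 50], col totals [22, 42, 16], n=80
χ² = (9−8.25)²/8.25 + (16−15.75)²/15.75 + (5−6.00)²/6.00 + (13−13.75)²/13.75 + (26−26.25)²/26.25 + (11−10.00)²/10.00 = 0.3821
df = 2
p-value (upper-tail) = 0.82609
At α=0.1: p ≥ α → fail to reject H₀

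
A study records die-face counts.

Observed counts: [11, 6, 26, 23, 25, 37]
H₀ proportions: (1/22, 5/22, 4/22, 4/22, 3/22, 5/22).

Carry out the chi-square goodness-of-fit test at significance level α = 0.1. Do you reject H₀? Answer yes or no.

n = 128; E_i = n·p_i = [5.82, 29.09, 23.27, 23.27, 17.45, 29.09]
χ² = (11−5.82)²/5.82 + (6−29.09)²/29.09 + (26−23.27)²/23.27 + (23−23.27)²/23.27 + (25−17.45)²/17.45 + (37−29.09)²/29.09 = 28.6784
df = 5
p-value (upper-tail) = 0.00003
At α=0.1: p < α → reject H₀

reject H₀: yes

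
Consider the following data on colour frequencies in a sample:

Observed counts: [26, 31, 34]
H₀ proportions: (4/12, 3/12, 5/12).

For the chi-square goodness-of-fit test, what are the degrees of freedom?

df = k − 1 = 3 − 1 = 2

degrees of freedom = 2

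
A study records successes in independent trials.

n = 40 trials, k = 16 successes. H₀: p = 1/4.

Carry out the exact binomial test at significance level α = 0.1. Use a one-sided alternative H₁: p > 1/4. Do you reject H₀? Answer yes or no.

Exact binomial: n=40, k=16, p₀=1/4=0.2500
P(X≥16) from Σ C(n,i)·p₀^i·(1−p₀)^(n−i)
p-value (one-sided, H₁ greater) = 0.02624
At α=0.1: p < α → reject H₀

reject H₀: yes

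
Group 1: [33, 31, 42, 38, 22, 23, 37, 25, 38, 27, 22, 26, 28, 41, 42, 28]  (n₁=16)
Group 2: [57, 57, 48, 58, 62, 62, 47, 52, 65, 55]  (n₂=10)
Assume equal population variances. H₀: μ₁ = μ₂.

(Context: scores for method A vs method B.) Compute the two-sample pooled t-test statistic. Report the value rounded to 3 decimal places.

test statistic = -9.036

x̄₁=31.438, s₁=7.294, n₁=16
x̄₂=56.300, s₂=5.964, n₂=10
s_p² = [15·7.294² + 9·5.964²]/24 = 46.5849
SE = √(s_p²·(1/16+1/10)) = 2.7514
t = (31.438−56.300)/2.7514 = -9.0364
df = 24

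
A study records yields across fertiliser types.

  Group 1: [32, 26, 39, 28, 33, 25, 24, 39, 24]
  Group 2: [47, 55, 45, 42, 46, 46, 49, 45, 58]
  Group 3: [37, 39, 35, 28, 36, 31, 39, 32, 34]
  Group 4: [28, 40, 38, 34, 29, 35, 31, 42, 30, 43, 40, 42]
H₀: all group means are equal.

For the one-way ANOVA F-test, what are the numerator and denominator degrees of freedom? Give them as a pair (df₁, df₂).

k = 4 groups, N = 39 total
df = (k−1, N−k) = (4−1, 39−4) = (3, 35)

degrees of freedom = [3, 35]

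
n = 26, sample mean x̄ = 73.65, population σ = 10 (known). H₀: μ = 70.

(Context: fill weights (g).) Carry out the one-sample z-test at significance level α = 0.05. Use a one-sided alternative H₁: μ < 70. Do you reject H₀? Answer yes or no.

SE = σ/√n = 10/√26 = 1.9612
z = (x̄−μ₀)/SE = (73.65−70)/1.9612 = 1.8611
p-value (one-sided, H₁ less) = 0.96864
At α=0.05: p ≥ α → fail to reject H₀

reject H₀: no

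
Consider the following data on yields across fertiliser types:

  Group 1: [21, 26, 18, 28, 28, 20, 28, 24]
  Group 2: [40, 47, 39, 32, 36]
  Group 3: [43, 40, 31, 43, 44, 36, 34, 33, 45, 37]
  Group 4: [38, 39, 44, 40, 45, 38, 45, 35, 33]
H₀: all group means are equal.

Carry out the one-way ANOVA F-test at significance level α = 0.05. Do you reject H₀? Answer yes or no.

reject H₀: yes

Group means [24.12, 38.80, 38.60, 39.67], grand mean 35.312
SSB = Σnᵢ(x̄ᵢ−x̄)² = 1340.800; SSW = ΣΣ(x−x̄ᵢ)² = 614.075
MSB = 1340.800/3 = 446.9333; MSW = 614.075/28 = 21.9313
F = MSB/MSW = 20.3788
df = (3, 28)
p-value (upper-tail) = 0.00000
At α=0.05: p < α → reject H₀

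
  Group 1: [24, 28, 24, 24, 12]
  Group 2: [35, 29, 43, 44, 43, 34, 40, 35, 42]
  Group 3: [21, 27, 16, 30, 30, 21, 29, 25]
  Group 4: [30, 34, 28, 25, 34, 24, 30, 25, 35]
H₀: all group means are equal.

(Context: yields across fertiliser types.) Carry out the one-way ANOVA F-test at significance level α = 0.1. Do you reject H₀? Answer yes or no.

Group means [22.40, 38.33, 24.88, 29.44], grand mean 29.710
SSB = Σnᵢ(x̄ᵢ−x̄)² = 1124.090; SSW = ΣΣ(x−x̄ᵢ)² = 694.297
MSB = 1124.090/3 = 374.6966; MSW = 694.297/27 = 25.7147
F = MSB/MSW = 14.5713
df = (3, 27)
p-value (upper-tail) = 0.00001
At α=0.1: p < α → reject H₀

reject H₀: yes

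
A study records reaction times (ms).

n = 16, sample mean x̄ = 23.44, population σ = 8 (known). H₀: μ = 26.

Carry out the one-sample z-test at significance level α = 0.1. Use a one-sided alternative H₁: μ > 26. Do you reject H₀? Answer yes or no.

SE = σ/√n = 8/√16 = 2.0000
z = (x̄−μ₀)/SE = (23.44−26)/2.0000 = -1.2800
p-value (one-sided, H₁ greater) = 0.89973
At α=0.1: p ≥ α → fail to reject H₀

reject H₀: no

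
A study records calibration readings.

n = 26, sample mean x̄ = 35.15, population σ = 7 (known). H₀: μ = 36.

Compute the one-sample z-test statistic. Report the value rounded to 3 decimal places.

SE = σ/√n = 7/√26 = 1.3728
z = (x̄−μ₀)/SE = (35.15−36)/1.3728 = -0.6192

test statistic = -0.619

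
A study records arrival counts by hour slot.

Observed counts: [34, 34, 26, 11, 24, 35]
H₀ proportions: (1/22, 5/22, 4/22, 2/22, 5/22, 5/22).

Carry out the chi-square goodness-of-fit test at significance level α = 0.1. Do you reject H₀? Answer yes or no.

n = 164; E_i = n·p_i = [7.45, 37.27, 29.82, 14.91, 37.27, 37.27]
χ² = (34−7.45)²/7.45 + (34−37.27)²/37.27 + (26−29.82)²/29.82 + (11−14.91)²/14.91 + (24−37.27)²/37.27 + (35−37.27)²/37.27 = 101.1939
df = 5
p-value (upper-tail) = 0.00000
At α=0.1: p < α → reject H₀

reject H₀: yes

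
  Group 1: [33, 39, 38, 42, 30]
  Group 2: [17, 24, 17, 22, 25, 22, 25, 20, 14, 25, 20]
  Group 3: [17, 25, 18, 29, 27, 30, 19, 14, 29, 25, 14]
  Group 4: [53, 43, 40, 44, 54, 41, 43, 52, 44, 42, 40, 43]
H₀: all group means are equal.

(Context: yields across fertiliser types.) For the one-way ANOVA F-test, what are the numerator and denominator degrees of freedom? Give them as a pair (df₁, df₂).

degrees of freedom = [3, 35]

k = 4 groups, N = 39 total
df = (k−1, N−k) = (4−1, 39−4) = (3, 35)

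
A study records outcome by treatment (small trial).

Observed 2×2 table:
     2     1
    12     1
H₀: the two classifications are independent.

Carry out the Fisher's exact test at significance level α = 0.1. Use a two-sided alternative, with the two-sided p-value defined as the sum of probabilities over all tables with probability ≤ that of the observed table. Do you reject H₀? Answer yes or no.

Margins: r₁=3, r₂=13, c₁=14, c₂=2, n=16
p_obs = C(3,2)·C(13,12)/C(16,14); sum pmf over tables with pmf ≤ p_obs
p-value (two-sided) = 0.35000
At α=0.1: p ≥ α → fail to reject H₀

reject H₀: no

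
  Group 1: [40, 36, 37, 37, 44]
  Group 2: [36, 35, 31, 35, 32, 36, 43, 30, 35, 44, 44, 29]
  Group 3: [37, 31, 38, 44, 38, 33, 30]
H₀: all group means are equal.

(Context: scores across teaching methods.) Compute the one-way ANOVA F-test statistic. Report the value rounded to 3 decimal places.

test statistic = 0.740

Group means [38.80, 35.83, 35.86], grand mean 36.458
SSB = Σnᵢ(x̄ᵢ−x̄)² = 34.635; SSW = ΣΣ(x−x̄ᵢ)² = 491.324
MSB = 34.635/2 = 17.3173; MSW = 491.324/21 = 23.3964
F = MSB/MSW = 0.7402
df = (2, 21)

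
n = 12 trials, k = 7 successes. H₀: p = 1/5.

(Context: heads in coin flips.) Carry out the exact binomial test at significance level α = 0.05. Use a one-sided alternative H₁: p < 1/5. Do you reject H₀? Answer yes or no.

reject H₀: no

Exact binomial: n=12, k=7, p₀=1/5=0.2000
P(X≤7) from Σ C(n,i)·p₀^i·(1−p₀)^(n−i)
p-value (one-sided, H₁ less) = 0.99942
At α=0.05: p ≥ α → fail to reject H₀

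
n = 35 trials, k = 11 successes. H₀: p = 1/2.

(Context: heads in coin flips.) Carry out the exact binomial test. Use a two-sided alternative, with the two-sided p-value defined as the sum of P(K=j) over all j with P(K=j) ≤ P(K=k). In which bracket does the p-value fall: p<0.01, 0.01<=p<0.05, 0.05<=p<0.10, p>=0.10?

p-value bracket: 0.01<=p<0.05

Exact binomial: n=35, k=11, p₀=1/2=0.5000
P(X=j) = C(n,j)·p₀^j·(1−p₀)^(n−j); p = Σ P(X=j) over j with P(X=j) ≤ P(X=11)
p-value (two-sided) = 0.04096
→ bracket: 0.01<=p<0.05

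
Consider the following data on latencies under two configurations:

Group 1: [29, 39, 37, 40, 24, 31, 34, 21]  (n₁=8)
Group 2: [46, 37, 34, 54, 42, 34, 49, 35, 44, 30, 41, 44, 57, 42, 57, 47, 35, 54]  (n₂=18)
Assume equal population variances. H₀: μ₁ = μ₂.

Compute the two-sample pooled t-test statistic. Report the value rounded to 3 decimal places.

x̄₁=31.875, s₁=6.937, n₁=8
x̄₂=43.444, s₂=8.382, n₂=18
s_p² = [7·6.937² + 17·8.382²]/24 = 63.8050
SE = √(s_p²·(1/8+1/18)) = 3.3942
t = (31.875−43.444)/3.3942 = -3.4086
df = 24

test statistic = -3.409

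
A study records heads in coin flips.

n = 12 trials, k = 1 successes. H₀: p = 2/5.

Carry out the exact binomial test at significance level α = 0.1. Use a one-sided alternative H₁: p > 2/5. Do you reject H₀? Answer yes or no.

reject H₀: no

Exact binomial: n=12, k=1, p₀=2/5=0.4000
P(X≥1) from Σ C(n,i)·p₀^i·(1−p₀)^(n−i)
p-value (one-sided, H₁ greater) = 0.99782
At α=0.1: p ≥ α → fail to reject H₀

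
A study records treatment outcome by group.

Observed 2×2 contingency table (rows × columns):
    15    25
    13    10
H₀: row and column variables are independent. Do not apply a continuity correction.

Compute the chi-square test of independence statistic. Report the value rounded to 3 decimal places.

test statistic = 2.140

Row totals [40, 23], col totals [28, 35], n=63
χ² = (15−17.78)²/17.78 + (25−22.22)²/22.22 + (13−10.22)²/10.22 + (10−12.78)²/12.78 = 2.1399
df = 1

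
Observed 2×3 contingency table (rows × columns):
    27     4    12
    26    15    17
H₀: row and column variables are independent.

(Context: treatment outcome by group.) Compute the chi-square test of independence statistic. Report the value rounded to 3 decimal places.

test statistic = 5.135

Row totals [43, 58], col totals [53, 19, 29], n=101
χ² = (27−22.56)²/22.56 + (4−8.09)²/8.09 + (12−12.35)²/12.35 + (26−30.44)²/30.44 + (15−10.91)²/10.91 + (17−16.65)²/16.65 = 5.1349
df = 2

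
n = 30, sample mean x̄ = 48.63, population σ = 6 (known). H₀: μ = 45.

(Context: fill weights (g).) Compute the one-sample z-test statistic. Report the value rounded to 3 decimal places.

test statistic = 3.314

SE = σ/√n = 6/√30 = 1.0954
z = (x̄−μ₀)/SE = (48.63−45)/1.0954 = 3.3137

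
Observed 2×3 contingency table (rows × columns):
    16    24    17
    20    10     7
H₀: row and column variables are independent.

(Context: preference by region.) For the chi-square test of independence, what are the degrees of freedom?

df = (r−1)(c−1) = (2−1)·(3−1) = 2

degrees of freedom = 2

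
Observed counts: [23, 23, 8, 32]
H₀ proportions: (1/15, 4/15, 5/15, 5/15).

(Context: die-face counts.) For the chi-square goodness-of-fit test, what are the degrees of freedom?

df = k − 1 = 4 − 1 = 3

degrees of freedom = 3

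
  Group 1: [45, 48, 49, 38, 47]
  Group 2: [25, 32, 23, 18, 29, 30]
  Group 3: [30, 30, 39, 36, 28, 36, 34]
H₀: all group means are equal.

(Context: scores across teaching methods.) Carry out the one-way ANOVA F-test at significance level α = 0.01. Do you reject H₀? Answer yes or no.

reject H₀: yes

Group means [45.40, 26.17, 33.29], grand mean 34.278
SSB = Σnᵢ(x̄ᵢ−x̄)² = 1020.149; SSW = ΣΣ(x−x̄ᵢ)² = 309.462
MSB = 1020.149/2 = 510.0746; MSW = 309.462/15 = 20.6308
F = MSB/MSW = 24.7239
df = (2, 15)
p-value (upper-tail) = 0.00002
At α=0.01: p < α → reject H₀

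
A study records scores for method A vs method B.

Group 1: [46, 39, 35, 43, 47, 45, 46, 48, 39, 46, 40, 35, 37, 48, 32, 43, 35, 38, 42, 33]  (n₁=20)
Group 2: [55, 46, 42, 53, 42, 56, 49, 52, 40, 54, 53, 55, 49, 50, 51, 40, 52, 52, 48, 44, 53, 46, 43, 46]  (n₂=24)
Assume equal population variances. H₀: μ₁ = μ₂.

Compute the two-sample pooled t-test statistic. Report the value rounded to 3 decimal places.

test statistic = -5.138

x̄₁=40.850, s₁=5.234, n₁=20
x̄₂=48.792, s₂=4.995, n₂=24
s_p² = [19·5.234² + 23·4.995²]/42 = 26.0597
SE = √(s_p²·(1/20+1/24)) = 1.5456
t = (40.850−48.792)/1.5456 = -5.1383
df = 42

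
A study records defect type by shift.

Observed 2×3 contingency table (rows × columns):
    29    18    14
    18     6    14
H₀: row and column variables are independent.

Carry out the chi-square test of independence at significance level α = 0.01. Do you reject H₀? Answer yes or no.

Row totals [61, 38], col totals [47, 24, 28], n=99
χ² = (29−28.96)²/28.96 + (18−14.79)²/14.79 + (14−17.25)²/17.25 + (18−18.04)²/18.04 + (6−9.21)²/9.21 + (14−10.75)²/10.75 = 3.4154
df = 2
p-value (upper-tail) = 0.18128
At α=0.01: p ≥ α → fail to reject H₀

reject H₀: no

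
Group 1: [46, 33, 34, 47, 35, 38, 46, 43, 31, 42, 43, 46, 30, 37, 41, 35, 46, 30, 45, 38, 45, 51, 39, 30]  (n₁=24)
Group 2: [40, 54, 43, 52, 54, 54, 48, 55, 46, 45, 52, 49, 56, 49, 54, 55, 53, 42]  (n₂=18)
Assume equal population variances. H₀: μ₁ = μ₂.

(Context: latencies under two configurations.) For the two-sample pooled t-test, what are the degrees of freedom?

df = n₁ + n₂ − 2 = 24 + 18 − 2 = 40

degrees of freedom = 40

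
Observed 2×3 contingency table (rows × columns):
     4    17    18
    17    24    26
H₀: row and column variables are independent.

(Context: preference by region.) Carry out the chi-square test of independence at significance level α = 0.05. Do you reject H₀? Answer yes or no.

reject H₀: no

Row totals [39, 67], col totals [21, 41, 44], n=106
χ² = (4−7.73)²/7.73 + (17−15.08)²/15.08 + (18−16.19)²/16.19 + (17−13.27)²/13.27 + (24−25.92)²/25.92 + (26−27.81)²/27.81 = 3.5487
df = 2
p-value (upper-tail) = 0.16960
At α=0.05: p ≥ α → fail to reject H₀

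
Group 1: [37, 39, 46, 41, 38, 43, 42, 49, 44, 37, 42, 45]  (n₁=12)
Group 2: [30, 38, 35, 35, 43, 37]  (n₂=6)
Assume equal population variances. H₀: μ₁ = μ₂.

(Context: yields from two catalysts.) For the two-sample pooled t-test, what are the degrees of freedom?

df = n₁ + n₂ − 2 = 12 + 6 − 2 = 16

degrees of freedom = 16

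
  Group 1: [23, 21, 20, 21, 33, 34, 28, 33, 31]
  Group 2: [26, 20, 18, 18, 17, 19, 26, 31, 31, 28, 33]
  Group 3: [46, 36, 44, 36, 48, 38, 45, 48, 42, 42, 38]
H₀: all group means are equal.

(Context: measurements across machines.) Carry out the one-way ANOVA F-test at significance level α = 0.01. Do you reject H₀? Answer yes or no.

Group means [27.11, 24.27, 42.09], grand mean 31.419
SSB = Σnᵢ(x̄ᵢ−x̄)² = 1981.569; SSW = ΣΣ(x−x̄ᵢ)² = 843.980
MSB = 1981.569/2 = 990.7843; MSW = 843.980/28 = 30.1421
F = MSB/MSW = 32.8704
df = (2, 28)
p-value (upper-tail) = 0.00000
At α=0.01: p < α → reject H₀

reject H₀: yes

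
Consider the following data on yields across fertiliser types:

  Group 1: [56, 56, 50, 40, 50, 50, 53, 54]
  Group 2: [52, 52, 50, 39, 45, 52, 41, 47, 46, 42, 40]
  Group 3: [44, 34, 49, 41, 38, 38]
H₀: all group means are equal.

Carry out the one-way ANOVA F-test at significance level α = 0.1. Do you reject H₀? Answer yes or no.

Group means [51.12, 46.00, 40.67], grand mean 46.360
SSB = Σnᵢ(x̄ᵢ−x̄)² = 377.552; SSW = ΣΣ(x−x̄ᵢ)² = 578.208
MSB = 377.552/2 = 188.7758; MSW = 578.208/22 = 26.2822
F = MSB/MSW = 7.1827
df = (2, 22)
p-value (upper-tail) = 0.00397
At α=0.1: p < α → reject H₀

reject H₀: yes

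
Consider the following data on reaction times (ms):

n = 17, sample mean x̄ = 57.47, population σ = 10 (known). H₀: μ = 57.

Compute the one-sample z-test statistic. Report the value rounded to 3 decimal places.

SE = σ/√n = 10/√17 = 2.4254
z = (x̄−μ₀)/SE = (57.47−57)/2.4254 = 0.1938

test statistic = 0.194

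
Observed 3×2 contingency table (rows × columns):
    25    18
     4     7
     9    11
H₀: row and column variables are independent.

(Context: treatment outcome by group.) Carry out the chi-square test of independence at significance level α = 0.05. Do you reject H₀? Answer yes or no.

Row totals [43, 11, 20], col totals [38, 36], n=74
χ² = (25−22.08)²/22.08 + (18−20.92)²/20.92 + (4−5.65)²/5.65 + (7−5.35)²/5.35 + (9−10.27)²/10.27 + (11−9.73)²/9.73 = 2.1052
df = 2
p-value (upper-tail) = 0.34903
At α=0.05: p ≥ α → fail to reject H₀

reject H₀: no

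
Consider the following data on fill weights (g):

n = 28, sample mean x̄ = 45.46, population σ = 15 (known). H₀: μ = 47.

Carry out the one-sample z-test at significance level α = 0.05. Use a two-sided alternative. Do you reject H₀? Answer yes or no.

SE = σ/√n = 15/√28 = 2.8347
z = (x̄−μ₀)/SE = (45.46−47)/2.8347 = -0.5433
p-value (two-sided) = 0.58695
At α=0.05: p ≥ α → fail to reject H₀

reject H₀: no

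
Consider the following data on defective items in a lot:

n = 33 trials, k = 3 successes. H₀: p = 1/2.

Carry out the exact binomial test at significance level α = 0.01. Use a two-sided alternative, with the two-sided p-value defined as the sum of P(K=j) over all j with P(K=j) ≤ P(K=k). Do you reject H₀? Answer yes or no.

Exact binomial: n=33, k=3, p₀=1/2=0.5000
P(X=j) = C(n,j)·p₀^j·(1−p₀)^(n−j); p = Σ P(X=j) over j with P(X=j) ≤ P(X=3)
p-value (two-sided) = 0.00000
At α=0.01: p < α → reject H₀

reject H₀: yes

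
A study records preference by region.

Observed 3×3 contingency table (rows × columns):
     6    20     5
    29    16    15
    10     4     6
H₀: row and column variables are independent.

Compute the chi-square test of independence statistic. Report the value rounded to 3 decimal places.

test statistic = 15.776

Row totals [31, 60, 20], col totals [45, 40, 26], n=111
χ² = (6−12.57)²/12.57 + (20−11.17)²/11.17 + (5−7.26)²/7.26 + (29−24.32)²/24.32 + (16−21.62)²/21.62 + (15−14.05)²/14.05 + (10−8.11)²/8.11 + (4−7.21)²/7.21 + (6−4.68)²/4.68 = 15.7759
df = 4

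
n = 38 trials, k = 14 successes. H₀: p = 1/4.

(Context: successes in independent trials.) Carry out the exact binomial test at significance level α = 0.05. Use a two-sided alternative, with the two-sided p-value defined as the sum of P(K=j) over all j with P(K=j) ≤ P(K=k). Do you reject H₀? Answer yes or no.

Exact binomial: n=38, k=14, p₀=1/4=0.2500
P(X=j) = C(n,j)·p₀^j·(1−p₀)^(n−j); p = Σ P(X=j) over j with P(X=j) ≤ P(X=14)
p-value (two-sided) = 0.09449
At α=0.05: p ≥ α → fail to reject H₀

reject H₀: no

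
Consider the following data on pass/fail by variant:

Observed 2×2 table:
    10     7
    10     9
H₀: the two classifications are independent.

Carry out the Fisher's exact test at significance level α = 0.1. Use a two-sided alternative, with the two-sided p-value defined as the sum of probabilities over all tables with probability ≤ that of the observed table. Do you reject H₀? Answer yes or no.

reject H₀: no

Margins: r₁=17, r₂=19, c₁=20, c₂=16, n=36
p_obs = C(17,10)·C(19,10)/C(36,20); sum pmf over tables with pmf ≤ p_obs
p-value (two-sided) = 0.74857
At α=0.1: p ≥ α → fail to reject H₀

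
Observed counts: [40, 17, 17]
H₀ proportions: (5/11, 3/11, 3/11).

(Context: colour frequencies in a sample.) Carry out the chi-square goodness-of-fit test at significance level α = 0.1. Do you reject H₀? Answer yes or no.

n = 74; E_i = n·p_i = [33.64, 20.18, 20.18]
χ² = (40−33.64)²/33.64 + (17−20.18)²/20.18 + (17−20.18)²/20.18 = 2.2072
df = 2
p-value (upper-tail) = 0.33167
At α=0.1: p ≥ α → fail to reject H₀

reject H₀: no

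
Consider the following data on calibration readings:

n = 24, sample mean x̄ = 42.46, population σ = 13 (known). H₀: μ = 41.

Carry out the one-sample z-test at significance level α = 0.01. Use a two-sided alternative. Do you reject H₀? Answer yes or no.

SE = σ/√n = 13/√24 = 2.6536
z = (x̄−μ₀)/SE = (42.46−41)/2.6536 = 0.5502
p-value (two-sided) = 0.58219
At α=0.01: p ≥ α → fail to reject H₀

reject H₀: no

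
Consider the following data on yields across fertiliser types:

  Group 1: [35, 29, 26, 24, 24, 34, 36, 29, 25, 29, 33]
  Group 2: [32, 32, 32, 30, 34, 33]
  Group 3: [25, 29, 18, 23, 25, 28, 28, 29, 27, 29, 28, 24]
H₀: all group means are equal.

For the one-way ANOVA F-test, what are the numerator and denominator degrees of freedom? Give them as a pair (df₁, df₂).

k = 3 groups, N = 29 total
df = (k−1, N−k) = (3−1, 29−3) = (2, 26)

degrees of freedom = [2, 26]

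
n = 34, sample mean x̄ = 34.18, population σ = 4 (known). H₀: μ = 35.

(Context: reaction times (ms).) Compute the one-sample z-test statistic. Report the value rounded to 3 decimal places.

SE = σ/√n = 4/√34 = 0.6860
z = (x̄−μ₀)/SE = (34.18−35)/0.6860 = -1.1953

test statistic = -1.195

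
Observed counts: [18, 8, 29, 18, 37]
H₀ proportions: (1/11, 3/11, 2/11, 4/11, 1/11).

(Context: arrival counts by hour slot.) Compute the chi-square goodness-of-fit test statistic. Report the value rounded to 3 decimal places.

test statistic = 111.583

n = 110; E_i = n·p_i = [10.00, 30.00, 20.00, 40.00, 10.00]
χ² = (18−10.00)²/10.00 + (8−30.00)²/30.00 + (29−20.00)²/20.00 + (18−40.00)²/40.00 + (37−10.00)²/10.00 = 111.5833
df = 4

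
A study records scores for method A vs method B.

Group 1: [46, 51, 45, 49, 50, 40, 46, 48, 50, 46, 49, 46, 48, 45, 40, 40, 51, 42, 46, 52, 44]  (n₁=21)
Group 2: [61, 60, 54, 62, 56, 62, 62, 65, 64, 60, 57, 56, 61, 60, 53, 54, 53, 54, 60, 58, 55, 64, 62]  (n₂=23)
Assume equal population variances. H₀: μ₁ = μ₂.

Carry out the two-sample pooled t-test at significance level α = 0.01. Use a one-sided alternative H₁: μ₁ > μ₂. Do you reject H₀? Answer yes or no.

x̄₁=46.381, s₁=3.681, n₁=21
x̄₂=58.826, s₂=3.810, n₂=23
s_p² = [20·3.681² + 22·3.810²]/42 = 14.0537
SE = √(s_p²·(1/21+1/23)) = 1.1315
t = (46.381−58.826)/1.1315 = -10.9989
df = 42
p-value (one-sided, H₁ greater) = 1.00000
At α=0.01: p ≥ α → fail to reject H₀

reject H₀: no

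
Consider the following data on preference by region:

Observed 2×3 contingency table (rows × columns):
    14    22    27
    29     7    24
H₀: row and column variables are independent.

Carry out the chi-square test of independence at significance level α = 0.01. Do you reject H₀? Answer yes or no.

reject H₀: yes

Row totals [63, 60], col totals [43, 29, 51], n=123
χ² = (14−22.02)²/22.02 + (22−14.85)²/14.85 + (27−26.12)²/26.12 + (29−20.98)²/20.98 + (7−14.15)²/14.15 + (24−24.88)²/24.88 = 13.1023
df = 2
p-value (upper-tail) = 0.00143
At α=0.01: p < α → reject H₀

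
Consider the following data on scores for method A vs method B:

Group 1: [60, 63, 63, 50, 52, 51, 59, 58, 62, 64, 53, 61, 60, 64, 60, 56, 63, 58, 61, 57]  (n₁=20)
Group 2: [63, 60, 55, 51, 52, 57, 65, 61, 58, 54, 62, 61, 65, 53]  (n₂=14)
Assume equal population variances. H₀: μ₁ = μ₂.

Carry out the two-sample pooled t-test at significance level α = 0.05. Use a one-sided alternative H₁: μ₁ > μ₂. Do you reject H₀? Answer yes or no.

x̄₁=58.750, s₁=4.363, n₁=20
x̄₂=58.357, s₂=4.765, n₂=14
s_p² = [19·4.363² + 13·4.765²]/32 = 20.5301
SE = √(s_p²·(1/20+1/14)) = 1.5789
t = (58.750−58.357)/1.5789 = 0.2488
df = 32
p-value (one-sided, H₁ greater) = 0.40255
At α=0.05: p ≥ α → fail to reject H₀

reject H₀: no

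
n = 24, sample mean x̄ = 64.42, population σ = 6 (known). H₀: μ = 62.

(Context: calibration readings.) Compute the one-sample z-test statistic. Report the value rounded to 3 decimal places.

test statistic = 1.976

SE = σ/√n = 6/√24 = 1.2247
z = (x̄−μ₀)/SE = (64.42−62)/1.2247 = 1.9759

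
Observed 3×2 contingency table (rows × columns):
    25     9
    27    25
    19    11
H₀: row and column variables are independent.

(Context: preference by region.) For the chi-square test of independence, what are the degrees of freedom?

df = (r−1)(c−1) = (3−1)·(2−1) = 2

degrees of freedom = 2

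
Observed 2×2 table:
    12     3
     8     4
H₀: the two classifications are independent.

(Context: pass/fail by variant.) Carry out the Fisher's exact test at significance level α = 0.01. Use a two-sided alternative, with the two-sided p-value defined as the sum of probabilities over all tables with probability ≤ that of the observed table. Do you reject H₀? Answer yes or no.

reject H₀: no

Margins: r₁=15, r₂=12, c₁=20, c₂=7, n=27
p_obs = C(15,12)·C(12,8)/C(27,20); sum pmf over tables with pmf ≤ p_obs
p-value (two-sided) = 0.66184
At α=0.01: p ≥ α → fail to reject H₀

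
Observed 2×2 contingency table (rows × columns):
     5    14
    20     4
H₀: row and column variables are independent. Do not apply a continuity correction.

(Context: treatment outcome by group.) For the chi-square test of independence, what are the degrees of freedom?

degrees of freedom = 1

df = (r−1)(c−1) = (2−1)·(2−1) = 1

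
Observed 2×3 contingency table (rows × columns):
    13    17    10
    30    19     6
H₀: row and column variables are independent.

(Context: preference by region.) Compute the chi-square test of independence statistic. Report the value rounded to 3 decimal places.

test statistic = 5.603

Row totals [40, 55], col totals [43, 36, 16], n=95
χ² = (13−18.11)²/18.11 + (17−15.16)²/15.16 + (10−6.74)²/6.74 + (30−24.89)²/24.89 + (19−20.84)²/20.84 + (6−9.26)²/9.26 = 5.6033
df = 2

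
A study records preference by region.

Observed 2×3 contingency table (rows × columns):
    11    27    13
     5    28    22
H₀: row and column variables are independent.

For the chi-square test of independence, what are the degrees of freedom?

df = (r−1)(c−1) = (2−1)·(3−1) = 2

degrees of freedom = 2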